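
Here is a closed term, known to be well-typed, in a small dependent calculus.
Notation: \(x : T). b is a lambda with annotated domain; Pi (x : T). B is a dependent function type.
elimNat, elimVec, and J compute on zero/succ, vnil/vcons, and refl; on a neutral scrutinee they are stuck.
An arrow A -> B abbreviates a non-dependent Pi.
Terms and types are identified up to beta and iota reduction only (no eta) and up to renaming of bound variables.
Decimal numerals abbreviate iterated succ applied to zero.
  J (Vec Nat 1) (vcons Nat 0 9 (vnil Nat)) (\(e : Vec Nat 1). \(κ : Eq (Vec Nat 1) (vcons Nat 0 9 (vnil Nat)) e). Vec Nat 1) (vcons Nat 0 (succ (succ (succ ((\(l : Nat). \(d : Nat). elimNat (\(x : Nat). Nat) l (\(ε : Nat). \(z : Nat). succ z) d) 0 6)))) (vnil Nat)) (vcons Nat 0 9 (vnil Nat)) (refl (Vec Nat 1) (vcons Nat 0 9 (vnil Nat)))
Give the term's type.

inferred type:
  Vec Nat 1


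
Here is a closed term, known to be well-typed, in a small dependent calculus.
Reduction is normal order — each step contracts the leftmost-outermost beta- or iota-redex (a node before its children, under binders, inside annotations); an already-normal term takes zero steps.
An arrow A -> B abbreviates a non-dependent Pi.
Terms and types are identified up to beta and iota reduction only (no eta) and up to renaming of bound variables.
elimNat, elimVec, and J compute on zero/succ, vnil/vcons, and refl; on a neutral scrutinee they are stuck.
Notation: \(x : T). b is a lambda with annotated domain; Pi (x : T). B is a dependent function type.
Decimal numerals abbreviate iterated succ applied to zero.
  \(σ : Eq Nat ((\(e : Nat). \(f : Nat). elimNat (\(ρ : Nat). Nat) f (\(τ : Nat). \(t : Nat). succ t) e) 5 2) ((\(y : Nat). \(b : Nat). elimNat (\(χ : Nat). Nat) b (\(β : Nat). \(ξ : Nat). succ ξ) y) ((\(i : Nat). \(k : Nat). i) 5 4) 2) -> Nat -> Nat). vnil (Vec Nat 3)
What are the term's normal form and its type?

reduced normal form:
  \(σ : Eq Nat 7 7 -> Nat -> Nat). vnil (Vec Nat 3)
inferred type:
  (Eq Nat 7 7 -> Nat -> Nat) -> Vec (Vec Nat 3) 0
observation: 38 normal-order steps separate the term from its normal form.


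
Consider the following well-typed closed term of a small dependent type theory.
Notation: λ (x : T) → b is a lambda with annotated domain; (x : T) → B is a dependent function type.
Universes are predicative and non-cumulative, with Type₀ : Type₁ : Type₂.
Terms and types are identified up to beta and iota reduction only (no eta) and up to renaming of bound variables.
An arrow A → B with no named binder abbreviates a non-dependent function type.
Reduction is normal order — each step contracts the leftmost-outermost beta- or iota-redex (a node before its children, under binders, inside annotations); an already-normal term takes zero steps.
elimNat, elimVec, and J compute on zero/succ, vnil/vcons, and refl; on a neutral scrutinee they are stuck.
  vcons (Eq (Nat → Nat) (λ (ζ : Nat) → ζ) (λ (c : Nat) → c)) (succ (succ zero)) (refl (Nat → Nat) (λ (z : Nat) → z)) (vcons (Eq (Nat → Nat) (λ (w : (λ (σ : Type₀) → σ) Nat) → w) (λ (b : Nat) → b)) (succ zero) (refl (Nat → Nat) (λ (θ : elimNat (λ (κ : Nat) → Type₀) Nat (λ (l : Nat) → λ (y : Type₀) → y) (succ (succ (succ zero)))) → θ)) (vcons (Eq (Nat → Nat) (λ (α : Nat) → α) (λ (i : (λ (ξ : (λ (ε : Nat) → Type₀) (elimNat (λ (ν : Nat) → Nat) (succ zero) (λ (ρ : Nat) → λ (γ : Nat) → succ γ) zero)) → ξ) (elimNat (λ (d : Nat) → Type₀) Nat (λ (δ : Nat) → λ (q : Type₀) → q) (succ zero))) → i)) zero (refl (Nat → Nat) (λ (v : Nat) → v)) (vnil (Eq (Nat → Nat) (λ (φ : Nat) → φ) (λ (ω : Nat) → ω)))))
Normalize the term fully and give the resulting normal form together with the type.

normal form:
  vcons (Eq (Nat → Nat) (λ (ζ : Nat) → ζ) (λ (c : Nat) → c)) (succ (succ zero)) (refl (Nat → Nat) (λ (z : Nat) → z)) (vcons (Eq (Nat → Nat) (λ (w : Nat) → w) (λ (σ : Nat) → σ)) (succ zero) (refl (Nat → Nat) (λ (b : Nat) → b)) (vcons (Eq (Nat → Nat) (λ (θ : Nat) → θ) (λ (κ : Nat) → κ)) zero (refl (Nat → Nat) (λ (l : Nat) → l)) (vnil (Eq (Nat → Nat) (λ (y : Nat) → y) (λ (α : Nat) → α)))))
inferred type:
  Vec (Eq (Nat → Nat) (λ (ζ : Nat) → ζ) (λ (c : Nat) → c)) (succ (succ (succ zero)))
observation: 16 normal-order steps separate the term from its normal form.


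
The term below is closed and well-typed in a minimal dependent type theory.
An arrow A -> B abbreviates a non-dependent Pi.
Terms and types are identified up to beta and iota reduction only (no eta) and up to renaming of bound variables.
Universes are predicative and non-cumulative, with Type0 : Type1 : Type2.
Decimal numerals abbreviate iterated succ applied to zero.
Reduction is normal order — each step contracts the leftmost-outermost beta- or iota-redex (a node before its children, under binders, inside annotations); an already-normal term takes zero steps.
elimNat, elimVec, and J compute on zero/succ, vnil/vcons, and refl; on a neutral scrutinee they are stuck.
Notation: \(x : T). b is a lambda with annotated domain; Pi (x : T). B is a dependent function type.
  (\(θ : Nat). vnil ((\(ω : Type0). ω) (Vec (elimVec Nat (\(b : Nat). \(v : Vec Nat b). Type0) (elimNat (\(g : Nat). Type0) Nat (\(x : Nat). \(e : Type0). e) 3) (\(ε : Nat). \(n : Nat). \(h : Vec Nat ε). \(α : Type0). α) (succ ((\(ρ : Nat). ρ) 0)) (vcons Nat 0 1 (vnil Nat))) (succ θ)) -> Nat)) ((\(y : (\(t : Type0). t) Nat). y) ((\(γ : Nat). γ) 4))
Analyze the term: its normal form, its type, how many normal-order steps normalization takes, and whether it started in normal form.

resulting normal form:
  vnil (Vec Nat 5 -> Nat)
inferred type:
  Vec (Vec Nat 5 -> Nat) 0
reduction steps (normal order): 20
term was already normal: no
first contracted redex: a beta-redex


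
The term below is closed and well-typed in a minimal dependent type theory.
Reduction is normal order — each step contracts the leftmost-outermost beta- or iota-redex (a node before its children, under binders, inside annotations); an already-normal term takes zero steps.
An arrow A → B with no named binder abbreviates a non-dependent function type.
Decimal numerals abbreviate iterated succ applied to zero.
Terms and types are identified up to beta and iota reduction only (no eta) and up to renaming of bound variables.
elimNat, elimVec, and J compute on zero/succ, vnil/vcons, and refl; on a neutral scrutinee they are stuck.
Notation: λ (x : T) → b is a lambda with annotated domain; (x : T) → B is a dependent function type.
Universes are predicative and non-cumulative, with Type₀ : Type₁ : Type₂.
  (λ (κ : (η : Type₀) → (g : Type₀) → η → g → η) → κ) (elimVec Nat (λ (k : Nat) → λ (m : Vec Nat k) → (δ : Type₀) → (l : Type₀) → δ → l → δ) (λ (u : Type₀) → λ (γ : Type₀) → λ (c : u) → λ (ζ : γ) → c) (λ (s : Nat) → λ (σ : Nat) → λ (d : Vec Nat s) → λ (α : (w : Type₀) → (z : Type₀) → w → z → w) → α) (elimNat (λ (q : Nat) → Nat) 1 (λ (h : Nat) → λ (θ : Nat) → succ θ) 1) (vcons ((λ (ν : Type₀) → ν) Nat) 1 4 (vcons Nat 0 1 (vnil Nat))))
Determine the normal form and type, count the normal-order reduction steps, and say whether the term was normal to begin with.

normal form:
  λ (κ : Type₀) → λ (η : Type₀) → λ (g : κ) → λ (k : η) → g
the term's type:
  (κ : Type₀) → (η : Type₀) → κ → η → κ
reduction steps (normal order): 12
started in normal form: no
first redex: a beta-redex


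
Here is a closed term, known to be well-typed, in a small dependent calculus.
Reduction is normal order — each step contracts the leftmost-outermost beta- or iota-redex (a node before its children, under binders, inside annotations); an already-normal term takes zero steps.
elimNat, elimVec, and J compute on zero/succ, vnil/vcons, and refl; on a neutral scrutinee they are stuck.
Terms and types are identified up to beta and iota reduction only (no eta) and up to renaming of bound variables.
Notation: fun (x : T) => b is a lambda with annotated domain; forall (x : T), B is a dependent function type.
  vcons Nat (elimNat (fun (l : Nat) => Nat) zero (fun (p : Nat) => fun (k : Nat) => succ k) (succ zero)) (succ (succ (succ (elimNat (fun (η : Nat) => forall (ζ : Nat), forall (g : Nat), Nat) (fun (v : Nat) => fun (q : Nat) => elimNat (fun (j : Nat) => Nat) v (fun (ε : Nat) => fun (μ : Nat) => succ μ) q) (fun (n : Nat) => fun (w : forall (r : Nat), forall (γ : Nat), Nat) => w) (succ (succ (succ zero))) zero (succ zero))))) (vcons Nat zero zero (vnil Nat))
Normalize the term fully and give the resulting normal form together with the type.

normal form:
  vcons Nat (succ zero) (succ (succ (succ (succ zero)))) (vcons Nat zero zero (vnil Nat))
type:
  Vec Nat (succ (succ zero))
observation: the first redex contracted is an elimNat iota-redex; the normal form is reached in 20 normal-order steps.


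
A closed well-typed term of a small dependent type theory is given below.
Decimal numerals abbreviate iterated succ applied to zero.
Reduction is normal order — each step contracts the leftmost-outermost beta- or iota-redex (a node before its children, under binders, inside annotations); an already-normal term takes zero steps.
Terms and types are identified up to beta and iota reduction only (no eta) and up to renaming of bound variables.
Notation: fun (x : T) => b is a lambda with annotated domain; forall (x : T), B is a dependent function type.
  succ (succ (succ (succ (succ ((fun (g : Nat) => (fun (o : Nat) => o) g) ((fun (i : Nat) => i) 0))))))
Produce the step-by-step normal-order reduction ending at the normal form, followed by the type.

normal-order reduction sequence:
  succ (succ (succ (succ (succ ((fun (g : Nat) => (fun (o : Nat) => o) g) ((fun (i : Nat) => i) 0))))))
  ~> succ (succ (succ (succ (succ ((fun (g : Nat) => g) ((fun (o : Nat) => o) 0))))))
  ~> succ (succ (succ (succ (succ ((fun (g : Nat) => g) 0)))))
  ~> 5
inferred type:
  Nat


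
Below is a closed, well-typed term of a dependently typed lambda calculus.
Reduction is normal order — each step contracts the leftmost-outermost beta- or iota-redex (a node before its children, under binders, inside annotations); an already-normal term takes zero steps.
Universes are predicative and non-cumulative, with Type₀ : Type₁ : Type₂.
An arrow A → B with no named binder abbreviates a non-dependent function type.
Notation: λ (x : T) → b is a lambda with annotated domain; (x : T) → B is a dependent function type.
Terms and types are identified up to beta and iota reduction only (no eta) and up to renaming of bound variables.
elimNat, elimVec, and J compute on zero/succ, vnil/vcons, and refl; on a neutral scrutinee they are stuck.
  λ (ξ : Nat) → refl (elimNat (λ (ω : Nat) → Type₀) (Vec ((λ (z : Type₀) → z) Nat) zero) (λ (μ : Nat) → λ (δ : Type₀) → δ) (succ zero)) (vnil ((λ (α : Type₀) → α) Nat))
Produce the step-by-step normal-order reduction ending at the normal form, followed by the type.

reduction (normal order):
  λ (ξ : Nat) → refl (elimNat (λ (ω : Nat) → Type₀) (Vec ((λ (z : Type₀) → z) Nat) zero) (λ (μ : Nat) → λ (δ : Type₀) → δ) (succ zero)) (vnil ((λ (α : Type₀) → α) Nat))
  ~> λ (ξ : Nat) → refl ((λ (ω : Nat) → λ (z : Type₀) → z) zero (elimNat (λ (μ : Nat) → Type₀) (Vec ((λ (δ : Type₀) → δ) Nat) zero) (λ (α : Nat) → λ (ψ : Type₀) → ψ) zero)) (vnil ((λ (o : Type₀) → o) Nat))
  ~> λ (ξ : Nat) → refl ((λ (ω : Type₀) → ω) (elimNat (λ (z : Nat) → Type₀) (Vec ((λ (μ : Type₀) → μ) Nat) zero) (λ (δ : Nat) → λ (α : Type₀) → α) zero)) (vnil ((λ (ψ : Type₀) → ψ) Nat))
  ~> λ (ξ : Nat) → refl (elimNat (λ (ω : Nat) → Type₀) (Vec ((λ (z : Type₀) → z) Nat) zero) (λ (μ : Nat) → λ (δ : Type₀) → δ) zero) (vnil ((λ (α : Type₀) → α) Nat))
  ~> λ (ξ : Nat) → refl (Vec ((λ (ω : Type₀) → ω) Nat) zero) (vnil ((λ (z : Type₀) → z) Nat))
  ~> λ (ξ : Nat) → refl (Vec Nat zero) (vnil ((λ (ω : Type₀) → ω) Nat))
  ~> λ (ξ : Nat) → refl (Vec Nat zero) (vnil Nat)
type:
  Nat → Eq (Vec Nat zero) (vnil Nat) (vnil Nat)


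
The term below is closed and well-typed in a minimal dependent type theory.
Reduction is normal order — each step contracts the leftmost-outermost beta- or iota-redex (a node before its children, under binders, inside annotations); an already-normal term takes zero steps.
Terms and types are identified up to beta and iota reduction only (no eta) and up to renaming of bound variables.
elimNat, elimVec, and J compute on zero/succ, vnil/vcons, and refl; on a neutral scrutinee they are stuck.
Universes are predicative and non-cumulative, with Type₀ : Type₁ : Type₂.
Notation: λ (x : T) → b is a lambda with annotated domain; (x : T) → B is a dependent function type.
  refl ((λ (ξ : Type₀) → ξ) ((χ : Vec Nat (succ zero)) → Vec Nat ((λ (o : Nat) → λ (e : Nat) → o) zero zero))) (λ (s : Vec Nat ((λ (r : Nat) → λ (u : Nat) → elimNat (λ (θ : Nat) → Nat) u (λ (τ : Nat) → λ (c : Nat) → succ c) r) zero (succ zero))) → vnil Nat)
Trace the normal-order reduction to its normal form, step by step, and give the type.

normal-order reduction:
  refl ((λ (ξ : Type₀) → ξ) ((χ : Vec Nat (succ zero)) → Vec Nat ((λ (o : Nat) → λ (e : Nat) → o) zero zero))) (λ (s : Vec Nat ((λ (r : Nat) → λ (u : Nat) → elimNat (λ (θ : Nat) → Nat) u (λ (τ : Nat) → λ (c : Nat) → succ c) r) zero (succ zero))) → vnil Nat)
  ~> refl ((ξ : Vec Nat (succ zero)) → Vec Nat ((λ (χ : Nat) → λ (o : Nat) → χ) zero zero)) (λ (e : Vec Nat ((λ (s : Nat) → λ (r : Nat) → elimNat (λ (u : Nat) → Nat) r (λ (θ : Nat) → λ (τ : Nat) → succ τ) s) zero (succ zero))) → vnil Nat)
  ~> refl ((ξ : Vec Nat (succ zero)) → Vec Nat ((λ (χ : Nat) → zero) zero)) (λ (o : Vec Nat ((λ (e : Nat) → λ (s : Nat) → elimNat (λ (r : Nat) → Nat) s (λ (u : Nat) → λ (θ : Nat) → succ θ) e) zero (succ zero))) → vnil Nat)
  ~> refl ((ξ : Vec Nat (succ zero)) → Vec Nat zero) (λ (χ : Vec Nat ((λ (o : Nat) → λ (e : Nat) → elimNat (λ (s : Nat) → Nat) e (λ (r : Nat) → λ (u : Nat) → succ u) o) zero (succ zero))) → vnil Nat)
  ~> refl ((ξ : Vec Nat (succ zero)) → Vec Nat zero) (λ (χ : Vec Nat ((λ (o : Nat) → elimNat (λ (e : Nat) → Nat) o (λ (s : Nat) → λ (r : Nat) → succ r) zero) (succ zero))) → vnil Nat)
  ~> refl ((ξ : Vec Nat (succ zero)) → Vec Nat zero) (λ (χ : Vec Nat (elimNat (λ (o : Nat) → Nat) (succ zero) (λ (e : Nat) → λ (s : Nat) → succ s) zero)) → vnil Nat)
  ~> refl ((ξ : Vec Nat (succ zero)) → Vec Nat zero) (λ (χ : Vec Nat (succ zero)) → vnil Nat)
the term's type:
  Eq ((ξ : Vec Nat (succ zero)) → Vec Nat zero) (λ (χ : Vec Nat (succ zero)) → vnil Nat) (λ (o : Vec Nat (succ zero)) → vnil Nat)


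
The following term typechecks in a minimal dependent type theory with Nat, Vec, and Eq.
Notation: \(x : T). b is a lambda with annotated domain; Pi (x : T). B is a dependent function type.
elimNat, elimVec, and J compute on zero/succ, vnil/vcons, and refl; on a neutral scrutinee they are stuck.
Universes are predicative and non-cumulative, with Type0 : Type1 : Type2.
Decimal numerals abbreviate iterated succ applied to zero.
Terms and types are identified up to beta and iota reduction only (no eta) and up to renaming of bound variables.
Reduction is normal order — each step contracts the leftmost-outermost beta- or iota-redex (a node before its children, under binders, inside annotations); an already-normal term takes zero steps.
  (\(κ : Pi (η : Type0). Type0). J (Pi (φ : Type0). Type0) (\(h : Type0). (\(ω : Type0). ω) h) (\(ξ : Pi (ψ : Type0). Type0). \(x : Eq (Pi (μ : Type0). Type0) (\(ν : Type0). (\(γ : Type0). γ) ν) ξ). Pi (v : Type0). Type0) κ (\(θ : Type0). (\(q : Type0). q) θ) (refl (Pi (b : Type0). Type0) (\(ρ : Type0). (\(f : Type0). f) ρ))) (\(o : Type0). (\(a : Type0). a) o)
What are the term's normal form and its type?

normal form:
  \(κ : Type0). κ
the term's type:
  Pi (κ : Type0). Type0


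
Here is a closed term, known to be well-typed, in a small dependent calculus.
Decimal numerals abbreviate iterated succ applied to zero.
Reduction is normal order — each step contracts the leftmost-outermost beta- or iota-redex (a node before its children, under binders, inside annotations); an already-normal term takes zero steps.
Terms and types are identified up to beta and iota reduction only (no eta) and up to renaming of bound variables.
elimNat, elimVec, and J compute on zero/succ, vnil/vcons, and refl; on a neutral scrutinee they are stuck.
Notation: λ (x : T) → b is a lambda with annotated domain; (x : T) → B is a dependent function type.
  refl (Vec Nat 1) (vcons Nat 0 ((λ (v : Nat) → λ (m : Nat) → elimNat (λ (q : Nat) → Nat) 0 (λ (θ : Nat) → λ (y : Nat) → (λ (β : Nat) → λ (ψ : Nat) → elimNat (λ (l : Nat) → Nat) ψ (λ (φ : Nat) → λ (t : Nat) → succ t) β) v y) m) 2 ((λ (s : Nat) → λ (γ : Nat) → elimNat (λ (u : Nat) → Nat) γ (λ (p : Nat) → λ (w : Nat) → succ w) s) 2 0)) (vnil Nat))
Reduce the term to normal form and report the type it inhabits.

reduced normal form:
  refl (Vec Nat 1) (vcons Nat 0 4 (vnil Nat))
inferred type:
  Eq (Vec Nat 1) (vcons Nat 0 4 (vnil Nat)) (vcons Nat 0 4 (vnil Nat))
observation: 27 normal-order steps normalize the term, beginning with a beta-redex.


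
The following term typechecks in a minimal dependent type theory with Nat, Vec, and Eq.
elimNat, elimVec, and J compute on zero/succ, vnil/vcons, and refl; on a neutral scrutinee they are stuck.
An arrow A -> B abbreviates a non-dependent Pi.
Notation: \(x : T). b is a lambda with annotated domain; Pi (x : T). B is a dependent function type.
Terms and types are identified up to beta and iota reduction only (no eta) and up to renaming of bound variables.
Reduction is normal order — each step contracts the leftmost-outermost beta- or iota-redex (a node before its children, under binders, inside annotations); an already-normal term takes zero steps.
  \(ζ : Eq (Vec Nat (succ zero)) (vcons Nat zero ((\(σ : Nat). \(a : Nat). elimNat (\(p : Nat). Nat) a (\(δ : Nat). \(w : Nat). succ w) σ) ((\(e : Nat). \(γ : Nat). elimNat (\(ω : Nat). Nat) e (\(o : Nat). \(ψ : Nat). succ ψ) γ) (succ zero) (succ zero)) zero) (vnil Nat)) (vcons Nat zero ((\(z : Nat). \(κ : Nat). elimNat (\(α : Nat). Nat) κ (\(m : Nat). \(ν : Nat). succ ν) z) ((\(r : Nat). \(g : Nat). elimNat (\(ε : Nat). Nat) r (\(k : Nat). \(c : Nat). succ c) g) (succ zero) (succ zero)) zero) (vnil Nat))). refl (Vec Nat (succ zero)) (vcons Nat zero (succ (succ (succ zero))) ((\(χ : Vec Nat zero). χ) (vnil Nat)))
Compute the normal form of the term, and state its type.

reduced normal form:
  \(ζ : Eq (Vec Nat (succ zero)) (vcons Nat zero (succ (succ zero)) (vnil Nat)) (vcons Nat zero (succ (succ zero)) (vnil Nat))). refl (Vec Nat (succ zero)) (vcons Nat zero (succ (succ (succ zero))) (vnil Nat))
the term's type:
  Eq (Vec Nat (succ zero)) (vcons Nat zero (succ (succ zero)) (vnil Nat)) (vcons Nat zero (succ (succ zero)) (vnil Nat)) -> Eq (Vec Nat (succ zero)) (vcons Nat zero (succ (succ (succ zero))) (vnil Nat)) (vcons Nat zero (succ (succ (succ zero))) (vnil Nat))
observation: 31 normal-order steps normalize the term, beginning with a beta-redex.


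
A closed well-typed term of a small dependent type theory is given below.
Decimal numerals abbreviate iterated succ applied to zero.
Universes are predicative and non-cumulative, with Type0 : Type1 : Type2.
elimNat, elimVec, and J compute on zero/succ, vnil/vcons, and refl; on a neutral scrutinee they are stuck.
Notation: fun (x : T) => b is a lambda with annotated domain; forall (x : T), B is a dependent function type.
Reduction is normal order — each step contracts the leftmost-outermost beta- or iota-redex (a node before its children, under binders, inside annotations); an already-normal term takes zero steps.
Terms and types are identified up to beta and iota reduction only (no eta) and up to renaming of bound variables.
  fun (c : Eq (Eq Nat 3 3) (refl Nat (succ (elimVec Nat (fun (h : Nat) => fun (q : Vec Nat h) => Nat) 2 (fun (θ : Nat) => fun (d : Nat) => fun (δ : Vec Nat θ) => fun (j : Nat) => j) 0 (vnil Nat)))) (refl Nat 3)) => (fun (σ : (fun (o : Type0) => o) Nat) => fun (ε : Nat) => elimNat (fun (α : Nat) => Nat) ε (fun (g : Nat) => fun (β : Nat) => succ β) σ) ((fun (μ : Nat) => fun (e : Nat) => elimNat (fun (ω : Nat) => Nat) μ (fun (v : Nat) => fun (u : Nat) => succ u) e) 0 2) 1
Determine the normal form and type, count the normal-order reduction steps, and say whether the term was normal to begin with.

normal form:
  fun (c : Eq (Eq Nat 3 3) (refl Nat 3) (refl Nat 3)) => 3
inferred type:
  forall (c : Eq (Eq Nat 3 3) (refl Nat 3) (refl Nat 3)), Nat
reduction steps (normal order): 19
term was already normal: no
first redex: an elimVec iota-redex


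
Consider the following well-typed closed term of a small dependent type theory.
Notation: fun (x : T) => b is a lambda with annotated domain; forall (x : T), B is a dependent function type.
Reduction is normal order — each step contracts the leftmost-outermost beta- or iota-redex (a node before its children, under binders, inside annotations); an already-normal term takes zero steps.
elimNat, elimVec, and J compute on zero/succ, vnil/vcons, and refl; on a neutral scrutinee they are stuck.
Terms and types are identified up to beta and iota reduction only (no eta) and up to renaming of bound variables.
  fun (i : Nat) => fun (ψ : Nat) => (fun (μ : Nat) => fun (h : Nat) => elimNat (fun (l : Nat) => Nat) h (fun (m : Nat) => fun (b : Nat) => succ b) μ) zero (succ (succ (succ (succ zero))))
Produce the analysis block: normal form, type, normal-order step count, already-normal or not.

resulting normal form:
  fun (i : Nat) => fun (ψ : Nat) => succ (succ (succ (succ zero)))
inferred type:
  forall (i : Nat), forall (ψ : Nat), Nat
steps to reach normal form (normal order): 3
already normal: no
first contracted redex: a beta-redex


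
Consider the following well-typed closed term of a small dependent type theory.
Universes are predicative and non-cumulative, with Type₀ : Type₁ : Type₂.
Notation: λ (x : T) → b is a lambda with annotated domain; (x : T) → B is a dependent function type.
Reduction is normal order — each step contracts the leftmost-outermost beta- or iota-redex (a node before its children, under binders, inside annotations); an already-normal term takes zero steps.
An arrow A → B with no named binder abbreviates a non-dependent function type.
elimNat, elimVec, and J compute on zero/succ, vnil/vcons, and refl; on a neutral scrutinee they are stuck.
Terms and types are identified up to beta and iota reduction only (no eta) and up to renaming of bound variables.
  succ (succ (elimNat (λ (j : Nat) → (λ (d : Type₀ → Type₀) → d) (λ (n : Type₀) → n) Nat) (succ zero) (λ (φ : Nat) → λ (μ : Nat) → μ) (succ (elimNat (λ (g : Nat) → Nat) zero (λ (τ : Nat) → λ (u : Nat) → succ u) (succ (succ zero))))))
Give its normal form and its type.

resulting normal form:
  succ (succ (succ zero))
inferred type:
  Nat


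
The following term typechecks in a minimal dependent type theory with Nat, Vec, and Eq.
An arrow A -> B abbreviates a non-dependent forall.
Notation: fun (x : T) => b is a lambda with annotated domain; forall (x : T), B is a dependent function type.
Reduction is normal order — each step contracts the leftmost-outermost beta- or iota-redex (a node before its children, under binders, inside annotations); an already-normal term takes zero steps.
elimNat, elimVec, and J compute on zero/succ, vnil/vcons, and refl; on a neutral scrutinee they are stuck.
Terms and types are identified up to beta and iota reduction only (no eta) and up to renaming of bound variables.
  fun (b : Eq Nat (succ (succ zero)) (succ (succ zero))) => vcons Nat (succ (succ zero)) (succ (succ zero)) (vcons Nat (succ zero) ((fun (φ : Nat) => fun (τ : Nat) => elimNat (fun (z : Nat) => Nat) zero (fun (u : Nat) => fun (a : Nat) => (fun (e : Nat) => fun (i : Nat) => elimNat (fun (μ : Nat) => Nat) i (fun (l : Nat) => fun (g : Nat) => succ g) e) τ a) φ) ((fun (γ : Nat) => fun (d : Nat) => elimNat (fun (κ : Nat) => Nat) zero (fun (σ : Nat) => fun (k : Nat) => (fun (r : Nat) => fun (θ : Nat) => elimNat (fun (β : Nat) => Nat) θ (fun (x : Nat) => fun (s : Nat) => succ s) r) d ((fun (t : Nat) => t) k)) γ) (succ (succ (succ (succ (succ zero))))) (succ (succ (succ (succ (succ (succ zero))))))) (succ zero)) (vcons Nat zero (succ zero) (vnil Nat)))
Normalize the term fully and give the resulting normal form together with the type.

reduced normal form:
  fun (b : Eq Nat (succ (succ zero)) (succ (succ zero))) => vcons Nat (succ (succ zero)) (succ (succ zero)) (vcons Nat (succ zero) (succ (succ (succ (succ (succ (succ (succ (succ (succ (succ (succ (succ (succ (succ (succ (succ (succ (succ (succ (succ (succ (succ (succ (succ (succ (succ (succ (succ (succ (succ zero)))))))))))))))))))))))))))))) (vcons Nat zero (succ zero) (vnil Nat)))
inferred type:
  Eq Nat (succ (succ zero)) (succ (succ zero)) -> Vec Nat (succ (succ (succ zero)))
observation: normalization takes exactly 227 steps under the normal-order strategy.


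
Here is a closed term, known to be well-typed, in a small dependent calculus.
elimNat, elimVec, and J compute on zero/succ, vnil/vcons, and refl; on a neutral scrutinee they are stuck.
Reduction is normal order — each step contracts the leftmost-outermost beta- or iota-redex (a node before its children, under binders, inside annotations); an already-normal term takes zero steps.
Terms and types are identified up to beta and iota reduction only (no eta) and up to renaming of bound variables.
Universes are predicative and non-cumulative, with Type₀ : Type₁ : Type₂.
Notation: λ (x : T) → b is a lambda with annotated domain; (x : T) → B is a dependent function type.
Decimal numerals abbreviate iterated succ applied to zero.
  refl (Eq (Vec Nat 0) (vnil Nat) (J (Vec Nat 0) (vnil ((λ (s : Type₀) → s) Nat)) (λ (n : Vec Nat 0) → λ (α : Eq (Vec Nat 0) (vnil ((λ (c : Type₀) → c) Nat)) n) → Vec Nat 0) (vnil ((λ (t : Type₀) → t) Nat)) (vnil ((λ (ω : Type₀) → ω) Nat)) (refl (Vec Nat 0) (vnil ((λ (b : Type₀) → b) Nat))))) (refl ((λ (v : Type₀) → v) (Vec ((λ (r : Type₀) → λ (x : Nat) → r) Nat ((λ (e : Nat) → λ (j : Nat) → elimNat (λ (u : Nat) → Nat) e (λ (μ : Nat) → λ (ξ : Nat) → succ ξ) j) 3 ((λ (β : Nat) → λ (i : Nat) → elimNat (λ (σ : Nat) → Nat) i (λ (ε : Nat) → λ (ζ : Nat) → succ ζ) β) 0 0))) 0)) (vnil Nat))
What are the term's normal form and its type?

reduced normal form:
  refl (Eq (Vec Nat 0) (vnil Nat) (vnil Nat)) (refl (Vec Nat 0) (vnil Nat))
the term's type:
  Eq (Eq (Vec Nat 0) (vnil Nat) (vnil Nat)) (refl (Vec Nat 0) (vnil Nat)) (refl (Vec Nat 0) (vnil Nat))
observation: 5 normal-order steps separate the term from its normal form.


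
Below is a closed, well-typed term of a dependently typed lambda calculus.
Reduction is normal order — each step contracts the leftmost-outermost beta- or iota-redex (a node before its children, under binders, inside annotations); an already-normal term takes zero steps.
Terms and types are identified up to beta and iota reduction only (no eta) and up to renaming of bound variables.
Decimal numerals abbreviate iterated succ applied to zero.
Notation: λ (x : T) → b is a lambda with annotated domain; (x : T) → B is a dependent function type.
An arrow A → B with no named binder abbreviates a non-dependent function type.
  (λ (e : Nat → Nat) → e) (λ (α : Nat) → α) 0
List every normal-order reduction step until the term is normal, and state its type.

reduction (normal order):
  (λ (e : Nat → Nat) → e) (λ (α : Nat) → α) 0
  ~> (λ (e : Nat) → e) 0
  ~> 0
inferred type:
  Nat


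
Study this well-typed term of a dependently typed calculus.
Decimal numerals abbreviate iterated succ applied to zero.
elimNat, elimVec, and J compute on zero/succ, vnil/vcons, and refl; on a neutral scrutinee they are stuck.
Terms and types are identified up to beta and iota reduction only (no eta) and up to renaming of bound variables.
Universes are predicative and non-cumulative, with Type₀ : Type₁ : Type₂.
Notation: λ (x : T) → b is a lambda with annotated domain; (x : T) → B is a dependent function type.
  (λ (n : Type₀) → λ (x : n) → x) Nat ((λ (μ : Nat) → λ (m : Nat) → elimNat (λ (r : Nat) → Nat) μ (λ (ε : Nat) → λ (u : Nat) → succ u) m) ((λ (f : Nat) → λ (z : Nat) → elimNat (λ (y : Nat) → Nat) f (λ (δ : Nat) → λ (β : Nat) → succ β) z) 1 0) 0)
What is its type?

the term's type:
  Nat


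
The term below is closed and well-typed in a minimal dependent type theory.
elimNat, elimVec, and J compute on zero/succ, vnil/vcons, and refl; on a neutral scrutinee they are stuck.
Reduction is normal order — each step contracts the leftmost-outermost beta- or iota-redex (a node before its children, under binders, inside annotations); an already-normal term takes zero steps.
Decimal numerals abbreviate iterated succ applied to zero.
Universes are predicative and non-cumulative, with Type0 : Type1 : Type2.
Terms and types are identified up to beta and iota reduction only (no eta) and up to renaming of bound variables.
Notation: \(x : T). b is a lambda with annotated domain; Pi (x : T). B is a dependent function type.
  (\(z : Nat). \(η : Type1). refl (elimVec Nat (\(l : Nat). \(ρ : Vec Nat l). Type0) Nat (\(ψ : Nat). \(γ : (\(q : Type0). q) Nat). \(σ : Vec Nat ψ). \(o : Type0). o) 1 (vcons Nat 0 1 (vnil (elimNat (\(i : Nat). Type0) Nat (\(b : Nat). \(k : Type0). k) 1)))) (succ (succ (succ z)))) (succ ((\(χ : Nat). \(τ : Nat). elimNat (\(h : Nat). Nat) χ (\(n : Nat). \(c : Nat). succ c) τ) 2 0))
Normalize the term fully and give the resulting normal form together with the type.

resulting normal form:
  \(z : Type1). refl Nat 6
type:
  Pi (z : Type1). Eq Nat 6 6
observation: the first redex contracted is a beta-redex; the normal form is reached in 10 normal-order steps.


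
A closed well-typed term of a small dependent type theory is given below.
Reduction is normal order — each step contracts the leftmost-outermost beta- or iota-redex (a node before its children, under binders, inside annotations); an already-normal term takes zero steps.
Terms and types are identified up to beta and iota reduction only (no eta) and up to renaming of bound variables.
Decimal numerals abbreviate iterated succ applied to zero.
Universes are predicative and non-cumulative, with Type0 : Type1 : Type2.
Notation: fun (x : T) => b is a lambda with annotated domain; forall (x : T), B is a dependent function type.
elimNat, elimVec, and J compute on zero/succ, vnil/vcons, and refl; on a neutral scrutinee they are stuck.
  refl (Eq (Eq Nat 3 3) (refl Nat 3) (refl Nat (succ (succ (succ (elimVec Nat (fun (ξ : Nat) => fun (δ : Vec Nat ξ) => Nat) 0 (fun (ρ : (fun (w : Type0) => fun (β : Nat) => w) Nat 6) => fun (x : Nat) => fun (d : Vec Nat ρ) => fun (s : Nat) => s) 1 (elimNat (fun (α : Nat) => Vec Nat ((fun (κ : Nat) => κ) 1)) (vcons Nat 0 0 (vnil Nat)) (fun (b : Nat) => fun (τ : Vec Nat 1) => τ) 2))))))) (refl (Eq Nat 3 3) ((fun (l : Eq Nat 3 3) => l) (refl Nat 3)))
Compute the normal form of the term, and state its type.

resulting normal form:
  refl (Eq (Eq Nat 3 3) (refl Nat 3) (refl Nat 3)) (refl (Eq Nat 3 3) (refl Nat 3))
inferred type:
  Eq (Eq (Eq Nat 3 3) (refl Nat 3) (refl Nat 3)) (refl (Eq Nat 3 3) (refl Nat 3)) (refl (Eq Nat 3 3) (refl Nat 3))


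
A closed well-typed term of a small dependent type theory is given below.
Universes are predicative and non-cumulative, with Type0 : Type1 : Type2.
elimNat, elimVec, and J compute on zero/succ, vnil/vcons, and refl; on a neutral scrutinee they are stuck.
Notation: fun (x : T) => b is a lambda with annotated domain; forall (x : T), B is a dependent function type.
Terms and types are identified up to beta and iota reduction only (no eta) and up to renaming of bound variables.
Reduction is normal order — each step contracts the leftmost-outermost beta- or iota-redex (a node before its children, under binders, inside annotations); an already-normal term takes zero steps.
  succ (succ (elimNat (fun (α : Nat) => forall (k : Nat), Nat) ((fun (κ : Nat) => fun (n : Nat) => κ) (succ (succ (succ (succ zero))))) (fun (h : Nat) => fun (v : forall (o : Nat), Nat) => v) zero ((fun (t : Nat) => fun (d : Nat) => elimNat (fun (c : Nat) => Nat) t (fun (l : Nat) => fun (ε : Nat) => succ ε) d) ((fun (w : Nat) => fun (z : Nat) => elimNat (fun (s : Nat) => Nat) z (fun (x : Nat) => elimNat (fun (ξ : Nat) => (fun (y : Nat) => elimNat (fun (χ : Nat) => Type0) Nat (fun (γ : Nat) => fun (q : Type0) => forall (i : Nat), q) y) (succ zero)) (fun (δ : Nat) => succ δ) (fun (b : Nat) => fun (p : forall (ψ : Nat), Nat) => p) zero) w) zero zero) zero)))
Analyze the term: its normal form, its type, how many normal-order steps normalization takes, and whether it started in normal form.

reduced normal form:
  succ (succ (succ (succ (succ (succ zero)))))
type:
  Nat
normal-order step count: 3
started in normal form: no
first contracted redex: an elimNat iota-redex


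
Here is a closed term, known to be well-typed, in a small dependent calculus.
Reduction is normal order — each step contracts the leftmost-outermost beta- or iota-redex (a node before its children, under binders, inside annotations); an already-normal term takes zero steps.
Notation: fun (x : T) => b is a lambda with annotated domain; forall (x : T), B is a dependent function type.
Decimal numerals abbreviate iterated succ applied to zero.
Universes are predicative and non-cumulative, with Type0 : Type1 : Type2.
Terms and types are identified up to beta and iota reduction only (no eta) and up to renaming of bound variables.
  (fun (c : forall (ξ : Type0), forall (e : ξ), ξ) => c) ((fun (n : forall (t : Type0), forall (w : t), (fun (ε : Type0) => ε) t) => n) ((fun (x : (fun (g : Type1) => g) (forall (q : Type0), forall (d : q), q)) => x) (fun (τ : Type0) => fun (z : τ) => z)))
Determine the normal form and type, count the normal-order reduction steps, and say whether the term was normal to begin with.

reduced normal form:
  fun (c : Type0) => fun (ξ : c) => ξ
inferred type:
  forall (c : Type0), forall (ξ : c), c
steps to reach normal form (normal order): 3
already normal: no
first redex: a beta-redex


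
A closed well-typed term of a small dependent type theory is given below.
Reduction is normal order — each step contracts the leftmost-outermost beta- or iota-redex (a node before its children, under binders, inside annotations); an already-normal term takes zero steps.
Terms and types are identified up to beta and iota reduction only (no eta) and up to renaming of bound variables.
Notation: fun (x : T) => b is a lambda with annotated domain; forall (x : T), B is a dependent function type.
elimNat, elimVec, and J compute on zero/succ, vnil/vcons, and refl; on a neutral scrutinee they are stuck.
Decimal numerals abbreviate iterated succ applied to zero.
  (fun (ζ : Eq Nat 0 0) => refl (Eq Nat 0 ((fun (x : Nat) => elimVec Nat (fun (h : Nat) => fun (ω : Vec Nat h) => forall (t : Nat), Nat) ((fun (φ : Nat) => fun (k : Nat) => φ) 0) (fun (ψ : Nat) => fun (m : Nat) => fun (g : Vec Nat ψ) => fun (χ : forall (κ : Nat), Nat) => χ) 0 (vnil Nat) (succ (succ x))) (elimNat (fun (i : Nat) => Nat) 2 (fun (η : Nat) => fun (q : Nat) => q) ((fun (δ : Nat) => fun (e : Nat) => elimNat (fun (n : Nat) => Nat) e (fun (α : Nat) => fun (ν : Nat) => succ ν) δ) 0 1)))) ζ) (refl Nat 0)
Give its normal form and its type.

normal form:
  refl (Eq Nat 0 0) (refl Nat 0)
the term's type:
  Eq (Eq Nat 0 0) (refl Nat 0) (refl Nat 0)


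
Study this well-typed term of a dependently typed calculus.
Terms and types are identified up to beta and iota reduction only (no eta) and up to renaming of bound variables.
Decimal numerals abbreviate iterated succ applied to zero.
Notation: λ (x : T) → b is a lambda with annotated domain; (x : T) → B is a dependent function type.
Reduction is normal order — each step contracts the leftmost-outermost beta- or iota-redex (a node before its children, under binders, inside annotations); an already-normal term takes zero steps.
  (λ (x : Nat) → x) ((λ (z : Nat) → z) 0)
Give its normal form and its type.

reduced normal form:
  0
inferred type:
  Nat
observation: contracting a beta-redex first, the term normalizes in 2 steps.


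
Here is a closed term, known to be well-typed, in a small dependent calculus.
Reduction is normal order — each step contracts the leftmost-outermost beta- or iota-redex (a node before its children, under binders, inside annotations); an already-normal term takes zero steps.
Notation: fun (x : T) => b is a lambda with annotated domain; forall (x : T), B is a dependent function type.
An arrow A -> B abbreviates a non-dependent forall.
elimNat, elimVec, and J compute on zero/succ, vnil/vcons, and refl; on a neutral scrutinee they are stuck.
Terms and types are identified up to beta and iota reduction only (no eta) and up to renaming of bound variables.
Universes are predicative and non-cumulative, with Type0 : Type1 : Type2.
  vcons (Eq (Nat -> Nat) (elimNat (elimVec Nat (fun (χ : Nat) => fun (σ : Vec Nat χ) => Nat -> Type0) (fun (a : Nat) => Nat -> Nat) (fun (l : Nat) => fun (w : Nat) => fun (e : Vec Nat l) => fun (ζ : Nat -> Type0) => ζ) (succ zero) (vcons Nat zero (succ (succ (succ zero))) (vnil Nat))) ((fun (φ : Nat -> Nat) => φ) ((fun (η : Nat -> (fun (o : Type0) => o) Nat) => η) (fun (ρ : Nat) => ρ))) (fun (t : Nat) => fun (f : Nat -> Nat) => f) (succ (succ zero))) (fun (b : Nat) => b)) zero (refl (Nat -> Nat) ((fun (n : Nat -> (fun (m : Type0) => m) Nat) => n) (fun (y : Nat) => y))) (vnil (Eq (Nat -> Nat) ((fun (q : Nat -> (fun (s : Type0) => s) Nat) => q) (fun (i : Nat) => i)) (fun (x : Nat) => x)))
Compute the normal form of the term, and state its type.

normal form:
  vcons (Eq (Nat -> Nat) (fun (χ : Nat) => χ) (fun (σ : Nat) => σ)) zero (refl (Nat -> Nat) (fun (a : Nat) => a)) (vnil (Eq (Nat -> Nat) (fun (l : Nat) => l) (fun (w : Nat) => w)))
the term's type:
  Vec (Eq (Nat -> Nat) (fun (χ : Nat) => χ) (fun (σ : Nat) => σ)) (succ zero)


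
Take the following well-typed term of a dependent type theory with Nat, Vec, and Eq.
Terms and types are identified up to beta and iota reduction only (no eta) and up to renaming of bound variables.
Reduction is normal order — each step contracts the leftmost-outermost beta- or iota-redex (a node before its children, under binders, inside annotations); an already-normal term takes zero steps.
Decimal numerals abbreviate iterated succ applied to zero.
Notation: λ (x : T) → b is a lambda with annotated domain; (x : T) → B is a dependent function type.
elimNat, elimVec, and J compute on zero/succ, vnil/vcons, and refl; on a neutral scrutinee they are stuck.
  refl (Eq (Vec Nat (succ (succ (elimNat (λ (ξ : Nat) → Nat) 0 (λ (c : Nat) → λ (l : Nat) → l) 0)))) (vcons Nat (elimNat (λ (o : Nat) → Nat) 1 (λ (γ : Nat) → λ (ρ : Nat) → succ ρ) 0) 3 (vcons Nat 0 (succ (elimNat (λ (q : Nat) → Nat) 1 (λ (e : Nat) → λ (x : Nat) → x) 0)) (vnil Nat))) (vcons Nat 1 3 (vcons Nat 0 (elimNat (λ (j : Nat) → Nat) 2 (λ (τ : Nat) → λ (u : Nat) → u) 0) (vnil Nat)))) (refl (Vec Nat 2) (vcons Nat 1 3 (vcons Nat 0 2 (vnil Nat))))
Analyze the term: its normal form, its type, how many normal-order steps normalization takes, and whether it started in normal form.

reduced normal form:
  refl (Eq (Vec Nat 2) (vcons Nat 1 3 (vcons Nat 0 2 (vnil Nat))) (vcons Nat 1 3 (vcons Nat 0 2 (vnil Nat)))) (refl (Vec Nat 2) (vcons Nat 1 3 (vcons Nat 0 2 (vnil Nat))))
the term's type:
  Eq (Eq (Vec Nat 2) (vcons Nat 1 3 (vcons Nat 0 2 (vnil Nat))) (vcons Nat 1 3 (vcons Nat 0 2 (vnil Nat)))) (refl (Vec Nat 2) (vcons Nat 1 3 (vcons Nat 0 2 (vnil Nat)))) (refl (Vec Nat 2) (vcons Nat 1 3 (vcons Nat 0 2 (vnil Nat))))
steps to reach normal form (normal order): 4
already normal: no
first redex: an elimNat iota-redex
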